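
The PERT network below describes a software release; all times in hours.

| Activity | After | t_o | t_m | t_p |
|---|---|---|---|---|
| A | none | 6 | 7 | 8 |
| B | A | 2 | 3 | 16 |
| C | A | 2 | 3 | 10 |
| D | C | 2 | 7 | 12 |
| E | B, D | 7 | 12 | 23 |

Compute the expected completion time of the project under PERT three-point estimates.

te_A = (6 + 4·7 + 8)/6 = 42/6 = 7
te_B = (2 + 4·3 + 16)/6 = 30/6 = 5
te_C = (2 + 4·3 + 10)/6 = 24/6 = 4
te_D = (2 + 4·7 + 12)/6 = 42/6 = 7
te_E = (7 + 4·12 + 23)/6 = 78/6 = 13

Forward pass:
ES_A = 0; EF_A = 7
ES_B = 7; EF_B = 7+5 = 12
ES_C = 7; EF_C = 7+4 = 11
ES_D = 11; EF_D = 11+7 = 18
ES_E = max(EF_B=12, EF_D=18) = 18; EF_E = 18+13 = 31
Expected project duration μ = 31 hours. Critical path: A → C → D → E.

31 hours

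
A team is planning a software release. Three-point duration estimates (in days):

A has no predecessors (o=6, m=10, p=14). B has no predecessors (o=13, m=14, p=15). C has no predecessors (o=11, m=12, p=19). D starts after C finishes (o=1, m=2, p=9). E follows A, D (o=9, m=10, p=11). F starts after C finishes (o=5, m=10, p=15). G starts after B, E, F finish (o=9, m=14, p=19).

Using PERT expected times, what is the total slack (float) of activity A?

te_A = (6 + 4·10 + 14)/6 = 60/6 = 10
te_B = (13 + 4·14 + 15)/6 = 84/6 = 14
te_C = (11 + 4·12 + 19)/6 = 78/6 = 13
te_D = (1 + 4·2 + 9)/6 = 18/6 = 3
te_E = (9 + 4·10 + 11)/6 = 60/6 = 10
te_F = (5 + 4·10 + 15)/6 = 60/6 = 10
te_G = (9 + 4·14 + 19)/6 = 84/6 = 14

Forward pass:
ES_A = 0; EF_A = 10
ES_B = 0; EF_B = 14
ES_C = 0; EF_C = 13
ES_D = 13; EF_D = 13+3 = 16
ES_E = max(EF_A=10, EF_D=16) = 16; EF_E = 16+10 = 26
ES_F = 13; EF_F = 13+10 = 23
ES_G = max(EF_B=14, EF_E=26, EF_F=23) = 26; EF_G = 26+14 = 40
Expected project duration μ = 40 days. Critical path: C → D → E → G.

Backward pass:
LF_G = 40; LS_G = 40−14 = 26
LF_F = LS_G = 26; LS_F = 26−10 = 16
LF_E = LS_G = 26; LS_E = 26−10 = 16
LF_D = LS_E = 16; LS_D = 16−3 = 13
LF_C = min(LS_D=13, LS_F=16) = 13; LS_C = 13−13 = 0
LF_B = LS_G = 26; LS_B = 26−14 = 12
LF_A = LS_E = 16; LS_A = 16−10 = 6
Slack_A = LS_A − ES_A = 6 − 0 = 6

6 days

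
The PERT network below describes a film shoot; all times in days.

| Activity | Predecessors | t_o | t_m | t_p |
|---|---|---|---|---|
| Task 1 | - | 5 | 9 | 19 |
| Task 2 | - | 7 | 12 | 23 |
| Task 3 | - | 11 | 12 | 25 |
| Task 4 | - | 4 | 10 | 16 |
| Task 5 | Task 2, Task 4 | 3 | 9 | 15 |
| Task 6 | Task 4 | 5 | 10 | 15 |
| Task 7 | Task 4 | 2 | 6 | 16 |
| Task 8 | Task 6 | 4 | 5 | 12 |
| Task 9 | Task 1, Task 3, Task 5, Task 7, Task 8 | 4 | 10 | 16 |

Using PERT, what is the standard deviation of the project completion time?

3.54 days

te_Task 1 = (5 + 4·9 + 19)/6 = 60/6 = 10; σ²_Task 1 = ((19−5)/6)² = 5.444
te_Task 2 = (7 + 4·12 + 23)/6 = 78/6 = 13; σ²_Task 2 = ((23−7)/6)² = 7.111
te_Task 3 = (11 + 4·12 + 25)/6 = 84/6 = 14; σ²_Task 3 = ((25−11)/6)² = 5.444
te_Task 4 = (4 + 4·10 + 16)/6 = 60/6 = 10; σ²_Task 4 = ((16−4)/6)² = 4.000
te_Task 5 = (3 + 4·9 + 15)/6 = 54/6 = 9; σ²_Task 5 = ((15−3)/6)² = 4.000
te_Task 6 = (5 + 4·10 + 15)/6 = 60/6 = 10; σ²_Task 6 = ((15−5)/6)² = 2.778
te_Task 7 = (2 + 4·6 + 16)/6 = 42/6 = 7; σ²_Task 7 = ((16−2)/6)² = 5.444
te_Task 8 = (4 + 4·5 + 12)/6 = 36/6 = 6; σ²_Task 8 = ((12−4)/6)² = 1.778
te_Task 9 = (4 + 4·10 + 16)/6 = 60/6 = 10; σ²_Task 9 = ((16−4)/6)² = 4.000

Forward pass:
ES_Task 1 = 0; EF_Task 1 = 10
ES_Task 2 = 0; EF_Task 2 = 13
ES_Task 3 = 0; EF_Task 3 = 14
ES_Task 4 = 0; EF_Task 4 = 10
ES_Task 5 = max(EF_Task 2=13, EF_Task 4=10) = 13; EF_Task 5 = 13+9 = 22
ES_Task 6 = 10; EF_Task 6 = 10+10 = 20
ES_Task 7 = 10; EF_Task 7 = 10+7 = 17
ES_Task 8 = 20; EF_Task 8 = 20+6 = 26
ES_Task 9 = max(EF_Task 1=10, EF_Task 3=14, EF_Task 5=22, EF_Task 7=17, EF_Task 8=26) = 26; EF_Task 9 = 26+10 = 36
Expected project duration μ = 36 days. Critical path: Task 4 → Task 6 → Task 8 → Task 9.

Variance along critical path = 4.000 + 2.778 + 1.778 + 4.000 = 12.556
σ = √12.556 = 3.543 days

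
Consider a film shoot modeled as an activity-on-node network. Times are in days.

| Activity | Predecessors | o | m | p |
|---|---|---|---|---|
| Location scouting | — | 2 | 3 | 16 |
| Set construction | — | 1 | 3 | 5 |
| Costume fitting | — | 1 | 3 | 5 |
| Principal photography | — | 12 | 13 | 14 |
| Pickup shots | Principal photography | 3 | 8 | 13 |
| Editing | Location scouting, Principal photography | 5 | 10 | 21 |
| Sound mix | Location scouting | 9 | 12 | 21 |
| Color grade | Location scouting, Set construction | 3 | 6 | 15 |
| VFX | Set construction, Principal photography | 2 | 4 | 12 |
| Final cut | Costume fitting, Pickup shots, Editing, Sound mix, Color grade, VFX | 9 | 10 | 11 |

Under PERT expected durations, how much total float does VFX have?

6 days

te_Location scouting = (2 + 4·3 + 16)/6 = 30/6 = 5
te_Set construction = (1 + 4·3 + 5)/6 = 18/6 = 3
te_Costume fitting = (1 + 4·3 + 5)/6 = 18/6 = 3
te_Principal photography = (12 + 4·13 + 14)/6 = 78/6 = 13
te_Pickup shots = (3 + 4·8 + 13)/6 = 48/6 = 8
te_Editing = (5 + 4·10 + 21)/6 = 66/6 = 11
te_Sound mix = (9 + 4·12 + 21)/6 = 78/6 = 13
te_Color grade = (3 + 4·6 + 15)/6 = 42/6 = 7
te_VFX = (2 + 4·4 + 12)/6 = 30/6 = 5
te_Final cut = (9 + 4·10 + 11)/6 = 60/6 = 10

Forward pass:
ES_Location scouting = 0; EF_Location scouting = 5
ES_Set construction = 0; EF_Set construction = 3
ES_Costume fitting = 0; EF_Costume fitting = 3
ES_Principal photography = 0; EF_Principal photography = 13
ES_Pickup shots = 13; EF_Pickup shots = 13+8 = 21
ES_Editing = max(EF_Location scouting=5, EF_Principal photography=13) = 13; EF_Editing = 13+11 = 24
ES_Sound mix = 5; EF_Sound mix = 5+13 = 18
ES_Color grade = max(EF_Location scouting=5, EF_Set construction=3) = 5; EF_Color grade = 5+7 = 12
ES_VFX = max(EF_Set construction=3, EF_Principal photography=13) = 13; EF_VFX = 13+5 = 18
ES_Final cut = max(EF_Costume fitting=3, EF_Pickup shots=21, EF_Editing=24, EF_Sound mix=18, EF_Color grade=12, EF_VFX=18) = 24; EF_Final cut = 24+10 = 34
Expected project duration μ = 34 days. Critical path: Principal photography → Editing → Final cut.

Backward pass:
LF_Final cut = 34; LS_Final cut = 34−10 = 24
LF_VFX = LS_Final cut = 24; LS_VFX = 24−5 = 19
LF_Color grade = LS_Final cut = 24; LS_Color grade = 24−7 = 17
LF_Sound mix = LS_Final cut = 24; LS_Sound mix = 24−13 = 11
LF_Editing = LS_Final cut = 24; LS_Editing = 24−11 = 13
LF_Pickup shots = LS_Final cut = 24; LS_Pickup shots = 24−8 = 16
LF_Principal photography = min(LS_Pickup shots=16, LS_Editing=13, LS_VFX=19) = 13; LS_Principal photography = 13−13 = 0
LF_Costume fitting = LS_Final cut = 24; LS_Costume fitting = 24−3 = 21
LF_Set construction = min(LS_Color grade=17, LS_VFX=19) = 17; LS_Set construction = 17−3 = 14
LF_Location scouting = min(LS_Editing=13, LS_Sound mix=11, LS_Color grade=17) = 11; LS_Location scouting = 11−5 = 6
Slack_VFX = LS_VFX − ES_VFX = 19 − 13 = 6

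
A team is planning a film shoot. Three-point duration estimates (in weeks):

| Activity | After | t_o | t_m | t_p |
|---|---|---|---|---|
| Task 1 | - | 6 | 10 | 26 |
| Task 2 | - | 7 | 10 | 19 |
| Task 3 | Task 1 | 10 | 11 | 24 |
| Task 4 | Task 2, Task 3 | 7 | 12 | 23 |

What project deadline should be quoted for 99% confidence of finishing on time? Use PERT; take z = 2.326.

te_Task 1 = (6 + 4·10 + 26)/6 = 72/6 = 12; σ²_Task 1 = ((26−6)/6)² = 11.111
te_Task 2 = (7 + 4·10 + 19)/6 = 66/6 = 11; σ²_Task 2 = ((19−7)/6)² = 4.000
te_Task 3 = (10 + 4·11 + 24)/6 = 78/6 = 13; σ²_Task 3 = ((24−10)/6)² = 5.444
te_Task 4 = (7 + 4·12 + 23)/6 = 78/6 = 13; σ²_Task 4 = ((23−7)/6)² = 7.111

Forward pass:
ES_Task 1 = 0; EF_Task 1 = 12
ES_Task 2 = 0; EF_Task 2 = 11
ES_Task 3 = 12; EF_Task 3 = 12+13 = 25
ES_Task 4 = max(EF_Task 2=11, EF_Task 3=25) = 25; EF_Task 4 = 25+13 = 38
Expected project duration μ = 38 weeks. Critical path: Task 1 → Task 3 → Task 4.

Variance along critical path = 11.111 + 5.444 + 7.111 = 23.667; σ = 4.865 weeks.
D = μ + z·σ = 38 + 2.326·4.865 = 49.3 weeks

49.3 weeks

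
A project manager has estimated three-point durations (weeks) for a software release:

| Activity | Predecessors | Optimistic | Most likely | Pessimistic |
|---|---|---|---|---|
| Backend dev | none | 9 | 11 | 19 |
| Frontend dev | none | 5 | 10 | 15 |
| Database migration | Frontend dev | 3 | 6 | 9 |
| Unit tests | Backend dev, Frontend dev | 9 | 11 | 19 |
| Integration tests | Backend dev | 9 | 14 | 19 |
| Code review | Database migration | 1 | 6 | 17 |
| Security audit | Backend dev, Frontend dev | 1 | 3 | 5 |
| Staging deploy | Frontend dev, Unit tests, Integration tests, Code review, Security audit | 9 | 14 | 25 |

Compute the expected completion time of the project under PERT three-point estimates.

41 weeks

te_Backend dev = (9 + 4·11 + 19)/6 = 72/6 = 12
te_Frontend dev = (5 + 4·10 + 15)/6 = 60/6 = 10
te_Database migration = (3 + 4·6 + 9)/6 = 36/6 = 6
te_Unit tests = (9 + 4·11 + 19)/6 = 72/6 = 12
te_Integration tests = (9 + 4·14 + 19)/6 = 84/6 = 14
te_Code review = (1 + 4·6 + 17)/6 = 42/6 = 7
te_Security audit = (1 + 4·3 + 5)/6 = 18/6 = 3
te_Staging deploy = (9 + 4·14 + 25)/6 = 90/6 = 15

Forward pass:
ES_Backend dev = 0; EF_Backend dev = 12
ES_Frontend dev = 0; EF_Frontend dev = 10
ES_Database migration = 10; EF_Database migration = 10+6 = 16
ES_Unit tests = max(EF_Backend dev=12, EF_Frontend dev=10) = 12; EF_Unit tests = 12+12 = 24
ES_Integration tests = 12; EF_Integration tests = 12+14 = 26
ES_Code review = 16; EF_Code review = 16+7 = 23
ES_Security audit = max(EF_Backend dev=12, EF_Frontend dev=10) = 12; EF_Security audit = 12+3 = 15
ES_Staging deploy = max(EF_Frontend dev=10, EF_Unit tests=24, EF_Integration tests=26, EF_Code review=23, EF_Security audit=15) = 26; EF_Staging deploy = 26+15 = 41
Expected project duration μ = 41 weeks. Critical path: Backend dev → Integration tests → Staging deploy.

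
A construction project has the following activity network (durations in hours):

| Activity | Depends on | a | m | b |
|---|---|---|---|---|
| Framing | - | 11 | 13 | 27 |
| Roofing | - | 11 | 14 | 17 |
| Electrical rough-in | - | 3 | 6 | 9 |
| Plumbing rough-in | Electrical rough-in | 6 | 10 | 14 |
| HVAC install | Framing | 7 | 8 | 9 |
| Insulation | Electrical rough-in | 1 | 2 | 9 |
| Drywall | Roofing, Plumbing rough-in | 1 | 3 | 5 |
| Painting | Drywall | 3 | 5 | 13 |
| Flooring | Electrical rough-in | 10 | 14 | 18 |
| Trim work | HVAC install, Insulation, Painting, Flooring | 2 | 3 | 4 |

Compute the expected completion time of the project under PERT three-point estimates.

28 hours

te_Framing = (11 + 4·13 + 27)/6 = 90/6 = 15
te_Roofing = (11 + 4·14 + 17)/6 = 84/6 = 14
te_Electrical rough-in = (3 + 4·6 + 9)/6 = 36/6 = 6
te_Plumbing rough-in = (6 + 4·10 + 14)/6 = 60/6 = 10
te_HVAC install = (7 + 4·8 + 9)/6 = 48/6 = 8
te_Insulation = (1 + 4·2 + 9)/6 = 18/6 = 3
te_Drywall = (1 + 4·3 + 5)/6 = 18/6 = 3
te_Painting = (3 + 4·5 + 13)/6 = 36/6 = 6
te_Flooring = (10 + 4·14 + 18)/6 = 84/6 = 14
te_Trim work = (2 + 4·3 + 4)/6 = 18/6 = 3

Forward pass:
ES_Framing = 0; EF_Framing = 15
ES_Roofing = 0; EF_Roofing = 14
ES_Electrical rough-in = 0; EF_Electrical rough-in = 6
ES_Plumbing rough-in = 6; EF_Plumbing rough-in = 6+10 = 16
ES_HVAC install = 15; EF_HVAC install = 15+8 = 23
ES_Insulation = 6; EF_Insulation = 6+3 = 9
ES_Drywall = max(EF_Roofing=14, EF_Plumbing rough-in=16) = 16; EF_Drywall = 16+3 = 19
ES_Painting = 19; EF_Painting = 19+6 = 25
ES_Flooring = 6; EF_Flooring = 6+14 = 20
ES_Trim work = max(EF_HVAC install=23, EF_Insulation=9, EF_Painting=25, EF_Flooring=20) = 25; EF_Trim work = 25+3 = 28
Expected project duration μ = 28 hours. Critical path: Electrical rough-in → Plumbing rough-in → Drywall → Painting → Trim work.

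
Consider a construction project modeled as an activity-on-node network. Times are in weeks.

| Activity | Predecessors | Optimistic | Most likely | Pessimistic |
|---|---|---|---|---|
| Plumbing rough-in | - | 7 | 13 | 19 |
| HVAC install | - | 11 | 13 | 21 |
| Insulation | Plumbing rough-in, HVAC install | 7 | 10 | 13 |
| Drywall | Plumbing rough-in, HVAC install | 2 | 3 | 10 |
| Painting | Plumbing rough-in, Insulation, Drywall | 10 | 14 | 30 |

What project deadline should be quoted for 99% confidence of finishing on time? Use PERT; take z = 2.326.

49.0 weeks

te_Plumbing rough-in = (7 + 4·13 + 19)/6 = 78/6 = 13; σ²_Plumbing rough-in = ((19−7)/6)² = 4.000
te_HVAC install = (11 + 4·13 + 21)/6 = 84/6 = 14; σ²_HVAC install = ((21−11)/6)² = 2.778
te_Insulation = (7 + 4·10 + 13)/6 = 60/6 = 10; σ²_Insulation = ((13−7)/6)² = 1.000
te_Drywall = (2 + 4·3 + 10)/6 = 24/6 = 4; σ²_Drywall = ((10−2)/6)² = 1.778
te_Painting = (10 + 4·14 + 30)/6 = 96/6 = 16; σ²_Painting = ((30−10)/6)² = 11.111

Forward pass:
ES_Plumbing rough-in = 0; EF_Plumbing rough-in = 13
ES_HVAC install = 0; EF_HVAC install = 14
ES_Insulation = max(EF_Plumbing rough-in=13, EF_HVAC install=14) = 14; EF_Insulation = 14+10 = 24
ES_Drywall = max(EF_Plumbing rough-in=13, EF_HVAC install=14) = 14; EF_Drywall = 14+4 = 18
ES_Painting = max(EF_Plumbing rough-in=13, EF_Insulation=24, EF_Drywall=18) = 24; EF_Painting = 24+16 = 40
Expected project duration μ = 40 weeks. Critical path: HVAC install → Insulation → Painting.

Variance along critical path = 2.778 + 1.000 + 11.111 = 14.889; σ = 3.859 weeks.
D = μ + z·σ = 40 + 2.326·3.859 = 49.0 weeks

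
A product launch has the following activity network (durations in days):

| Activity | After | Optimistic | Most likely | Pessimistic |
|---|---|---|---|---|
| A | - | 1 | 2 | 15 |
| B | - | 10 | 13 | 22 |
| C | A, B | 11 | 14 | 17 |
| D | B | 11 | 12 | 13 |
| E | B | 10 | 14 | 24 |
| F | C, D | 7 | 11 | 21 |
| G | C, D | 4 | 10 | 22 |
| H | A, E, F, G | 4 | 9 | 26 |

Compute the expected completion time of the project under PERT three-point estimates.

51 days

te_A = (1 + 4·2 + 15)/6 = 24/6 = 4
te_B = (10 + 4·13 + 22)/6 = 84/6 = 14
te_C = (11 + 4·14 + 17)/6 = 84/6 = 14
te_D = (11 + 4·12 + 13)/6 = 72/6 = 12
te_E = (10 + 4·14 + 24)/6 = 90/6 = 15
te_F = (7 + 4·11 + 21)/6 = 72/6 = 12
te_G = (4 + 4·10 + 22)/6 = 66/6 = 11
te_H = (4 + 4·9 + 26)/6 = 66/6 = 11

Forward pass:
ES_A = 0; EF_A = 4
ES_B = 0; EF_B = 14
ES_C = max(EF_A=4, EF_B=14) = 14; EF_C = 14+14 = 28
ES_D = 14; EF_D = 14+12 = 26
ES_E = 14; EF_E = 14+15 = 29
ES_F = max(EF_C=28, EF_D=26) = 28; EF_F = 28+12 = 40
ES_G = max(EF_C=28, EF_D=26) = 28; EF_G = 28+11 = 39
ES_H = max(EF_A=4, EF_E=29, EF_F=40, EF_G=39) = 40; EF_H = 40+11 = 51
Expected project duration μ = 51 days. Critical path: B → C → F → H.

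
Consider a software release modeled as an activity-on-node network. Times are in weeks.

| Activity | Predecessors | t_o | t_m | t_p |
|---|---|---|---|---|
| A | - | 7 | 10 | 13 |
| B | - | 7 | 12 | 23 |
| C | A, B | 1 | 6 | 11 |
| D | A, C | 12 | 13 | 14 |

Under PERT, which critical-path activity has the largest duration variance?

te_A = (7 + 4·10 + 13)/6 = 60/6 = 10; σ²_A = ((13−7)/6)² = 1.000
te_B = (7 + 4·12 + 23)/6 = 78/6 = 13; σ²_B = ((23−7)/6)² = 7.111
te_C = (1 + 4·6 + 11)/6 = 36/6 = 6; σ²_C = ((11−1)/6)² = 2.778
te_D = (12 + 4·13 + 14)/6 = 78/6 = 13; σ²_D = ((14−12)/6)² = 0.111

Forward pass:
ES_A = 0; EF_A = 10
ES_B = 0; EF_B = 13
ES_C = max(EF_A=10, EF_B=13) = 13; EF_C = 13+6 = 19
ES_D = max(EF_A=10, EF_C=19) = 19; EF_D = 19+13 = 32
Expected project duration μ = 32 weeks. Critical path: B → C → D.

Variances on critical path: σ²_B=7.111, σ²_C=2.778, σ²_D=0.111.
Largest is σ²_B = 7.111.

B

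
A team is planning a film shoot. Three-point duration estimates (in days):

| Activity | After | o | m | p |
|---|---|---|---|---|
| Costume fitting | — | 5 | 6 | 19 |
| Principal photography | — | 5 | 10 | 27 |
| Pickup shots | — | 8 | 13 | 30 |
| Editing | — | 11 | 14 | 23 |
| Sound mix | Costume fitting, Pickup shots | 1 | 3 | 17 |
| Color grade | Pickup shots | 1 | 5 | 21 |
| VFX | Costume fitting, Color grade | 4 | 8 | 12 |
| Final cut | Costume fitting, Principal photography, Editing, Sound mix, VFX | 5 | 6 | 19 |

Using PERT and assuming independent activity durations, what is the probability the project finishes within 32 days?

0.144

te_Costume fitting = (5 + 4·6 + 19)/6 = 48/6 = 8; σ²_Costume fitting = ((19−5)/6)² = 5.444
te_Principal photography = (5 + 4·10 + 27)/6 = 72/6 = 12; σ²_Principal photography = ((27−5)/6)² = 13.444
te_Pickup shots = (8 + 4·13 + 30)/6 = 90/6 = 15; σ²_Pickup shots = ((30−8)/6)² = 13.444
te_Editing = (11 + 4·14 + 23)/6 = 90/6 = 15; σ²_Editing = ((23−11)/6)² = 4.000
te_Sound mix = (1 + 4·3 + 17)/6 = 30/6 = 5; σ²_Sound mix = ((17−1)/6)² = 7.111
te_Color grade = (1 + 4·5 + 21)/6 = 42/6 = 7; σ²_Color grade = ((21−1)/6)² = 11.111
te_VFX = (4 + 4·8 + 12)/6 = 48/6 = 8; σ²_VFX = ((12−4)/6)² = 1.778
te_Final cut = (5 + 4·6 + 19)/6 = 48/6 = 8; σ²_Final cut = ((19−5)/6)² = 5.444

Forward pass:
ES_Costume fitting = 0; EF_Costume fitting = 8
ES_Principal photography = 0; EF_Principal photography = 12
ES_Pickup shots = 0; EF_Pickup shots = 15
ES_Editing = 0; EF_Editing = 15
ES_Sound mix = max(EF_Costume fitting=8, EF_Pickup shots=15) = 15; EF_Sound mix = 15+5 = 20
ES_Color grade = 15; EF_Color grade = 15+7 = 22
ES_VFX = max(EF_Costume fitting=8, EF_Color grade=22) = 22; EF_VFX = 22+8 = 30
ES_Final cut = max(EF_Costume fitting=8, EF_Principal photography=12, EF_Editing=15, EF_Sound mix=20, EF_VFX=30) = 30; EF_Final cut = 30+8 = 38
Expected project duration μ = 38 days. Critical path: Pickup shots → Color grade → VFX → Final cut.

Variance along critical path = 13.444 + 11.111 + 1.778 + 5.444 = 31.778; σ = √31.778 = 5.637 days.
Z = (32 − 38) / 5.637 = -1.064
P(T ≤ 32) = Φ(-1.064) ≈ 0.144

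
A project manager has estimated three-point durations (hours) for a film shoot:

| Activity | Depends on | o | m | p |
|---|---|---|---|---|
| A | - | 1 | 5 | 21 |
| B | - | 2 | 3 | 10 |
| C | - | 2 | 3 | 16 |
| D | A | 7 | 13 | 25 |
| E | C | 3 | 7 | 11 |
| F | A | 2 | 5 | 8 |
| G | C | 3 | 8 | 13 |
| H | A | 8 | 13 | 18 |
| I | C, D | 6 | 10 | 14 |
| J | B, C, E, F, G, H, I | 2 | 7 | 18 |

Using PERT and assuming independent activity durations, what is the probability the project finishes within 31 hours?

te_A = (1 + 4·5 + 21)/6 = 42/6 = 7; σ²_A = ((21−1)/6)² = 11.111
te_B = (2 + 4·3 + 10)/6 = 24/6 = 4; σ²_B = ((10−2)/6)² = 1.778
te_C = (2 + 4·3 + 16)/6 = 30/6 = 5; σ²_C = ((16−2)/6)² = 5.444
te_D = (7 + 4·13 + 25)/6 = 84/6 = 14; σ²_D = ((25−7)/6)² = 9.000
te_E = (3 + 4·7 + 11)/6 = 42/6 = 7; σ²_E = ((11−3)/6)² = 1.778
te_F = (2 + 4·5 + 8)/6 = 30/6 = 5; σ²_F = ((8−2)/6)² = 1.000
te_G = (3 + 4·8 + 13)/6 = 48/6 = 8; σ²_G = ((13−3)/6)² = 2.778
te_H = (8 + 4·13 + 18)/6 = 78/6 = 13; σ²_H = ((18−8)/6)² = 2.778
te_I = (6 + 4·10 + 14)/6 = 60/6 = 10; σ²_I = ((14−6)/6)² = 1.778
te_J = (2 + 4·7 + 18)/6 = 48/6 = 8; σ²_J = ((18−2)/6)² = 7.111

Forward pass:
ES_A = 0; EF_A = 7
ES_B = 0; EF_B = 4
ES_C = 0; EF_C = 5
ES_D = 7; EF_D = 7+14 = 21
ES_E = 5; EF_E = 5+7 = 12
ES_F = 7; EF_F = 7+5 = 12
ES_G = 5; EF_G = 5+8 = 13
ES_H = 7; EF_H = 7+13 = 20
ES_I = max(EF_C=5, EF_D=21) = 21; EF_I = 21+10 = 31
ES_J = max(EF_B=4, EF_C=5, EF_E=12, EF_F=12, EF_G=13, EF_H=20, EF_I=31) = 31; EF_J = 31+8 = 39
Expected project duration μ = 39 hours. Critical path: A → D → I → J.

Variance along critical path = 11.111 + 9.000 + 1.778 + 7.111 = 29.000; σ = √29.000 = 5.385 hours.
Z = (31 − 39) / 5.385 = -1.486
P(T ≤ 31) = Φ(-1.486) ≈ 0.069

0.069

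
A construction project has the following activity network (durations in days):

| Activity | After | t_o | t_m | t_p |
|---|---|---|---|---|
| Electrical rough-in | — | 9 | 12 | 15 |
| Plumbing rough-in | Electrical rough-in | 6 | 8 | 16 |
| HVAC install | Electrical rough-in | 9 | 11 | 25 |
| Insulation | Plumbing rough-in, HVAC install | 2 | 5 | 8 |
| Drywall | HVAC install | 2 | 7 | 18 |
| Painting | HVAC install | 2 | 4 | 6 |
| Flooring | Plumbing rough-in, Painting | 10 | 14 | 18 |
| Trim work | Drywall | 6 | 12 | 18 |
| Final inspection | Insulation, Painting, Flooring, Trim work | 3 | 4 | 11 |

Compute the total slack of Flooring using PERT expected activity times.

te_Electrical rough-in = (9 + 4·12 + 15)/6 = 72/6 = 12
te_Plumbing rough-in = (6 + 4·8 + 16)/6 = 54/6 = 9
te_HVAC install = (9 + 4·11 + 25)/6 = 78/6 = 13
te_Insulation = (2 + 4·5 + 8)/6 = 30/6 = 5
te_Drywall = (2 + 4·7 + 18)/6 = 48/6 = 8
te_Painting = (2 + 4·4 + 6)/6 = 24/6 = 4
te_Flooring = (10 + 4·14 + 18)/6 = 84/6 = 14
te_Trim work = (6 + 4·12 + 18)/6 = 72/6 = 12
te_Final inspection = (3 + 4·4 + 11)/6 = 30/6 = 5

Forward pass:
ES_Electrical rough-in = 0; EF_Electrical rough-in = 12
ES_Plumbing rough-in = 12; EF_Plumbing rough-in = 12+9 = 21
ES_HVAC install = 12; EF_HVAC install = 12+13 = 25
ES_Insulation = max(EF_Plumbing rough-in=21, EF_HVAC install=25) = 25; EF_Insulation = 25+5 = 30
ES_Drywall = 25; EF_Drywall = 25+8 = 33
ES_Painting = 25; EF_Painting = 25+4 = 29
ES_Flooring = max(EF_Plumbing rough-in=21, EF_Painting=29) = 29; EF_Flooring = 29+14 = 43
ES_Trim work = 33; EF_Trim work = 33+12 = 45
ES_Final inspection = max(EF_Insulation=30, EF_Painting=29, EF_Flooring=43, EF_Trim work=45) = 45; EF_Final inspection = 45+5 = 50
Expected project duration μ = 50 days. Critical path: Electrical rough-in → HVAC install → Drywall → Trim work → Final inspection.

Backward pass:
LF_Final inspection = 50; LS_Final inspection = 50−5 = 45
LF_Trim work = LS_Final inspection = 45; LS_Trim work = 45−12 = 33
LF_Flooring = LS_Final inspection = 45; LS_Flooring = 45−14 = 31
LF_Painting = min(LS_Flooring=31, LS_Final inspection=45) = 31; LS_Painting = 31−4 = 27
LF_Drywall = LS_Trim work = 33; LS_Drywall = 33−8 = 25
LF_Insulation = LS_Final inspection = 45; LS_Insulation = 45−5 = 40
LF_HVAC install = min(LS_Insulation=40, LS_Drywall=25, LS_Painting=27) = 25; LS_HVAC install = 25−13 = 12
LF_Plumbing rough-in = min(LS_Insulation=40, LS_Flooring=31) = 31; LS_Plumbing rough-in = 31−9 = 22
LF_Electrical rough-in = min(LS_Plumbing rough-in=22, LS_HVAC install=12) = 12; LS_Electrical rough-in = 12−12 = 0
Slack_Flooring = LS_Flooring − ES_Flooring = 31 − 29 = 2

2 days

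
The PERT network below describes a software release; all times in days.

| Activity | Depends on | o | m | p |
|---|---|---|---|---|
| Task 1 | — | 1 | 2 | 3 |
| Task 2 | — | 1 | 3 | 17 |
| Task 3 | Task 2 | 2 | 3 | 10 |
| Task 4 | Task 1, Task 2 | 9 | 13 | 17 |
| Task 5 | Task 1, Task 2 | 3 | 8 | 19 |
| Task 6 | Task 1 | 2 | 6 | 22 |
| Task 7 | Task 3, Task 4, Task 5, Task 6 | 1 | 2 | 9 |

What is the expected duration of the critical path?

21 days

te_Task 1 = (1 + 4·2 + 3)/6 = 12/6 = 2
te_Task 2 = (1 + 4·3 + 17)/6 = 30/6 = 5
te_Task 3 = (2 + 4·3 + 10)/6 = 24/6 = 4
te_Task 4 = (9 + 4·13 + 17)/6 = 78/6 = 13
te_Task 5 = (3 + 4·8 + 19)/6 = 54/6 = 9
te_Task 6 = (2 + 4·6 + 22)/6 = 48/6 = 8
te_Task 7 = (1 + 4·2 + 9)/6 = 18/6 = 3

Forward pass:
ES_Task 1 = 0; EF_Task 1 = 2
ES_Task 2 = 0; EF_Task 2 = 5
ES_Task 3 = 5; EF_Task 3 = 5+4 = 9
ES_Task 4 = max(EF_Task 1=2, EF_Task 2=5) = 5; EF_Task 4 = 5+13 = 18
ES_Task 5 = max(EF_Task 1=2, EF_Task 2=5) = 5; EF_Task 5 = 5+9 = 14
ES_Task 6 = 2; EF_Task 6 = 2+8 = 10
ES_Task 7 = max(EF_Task 3=9, EF_Task 4=18, EF_Task 5=14, EF_Task 6=10) = 18; EF_Task 7 = 18+3 = 21
Expected project duration μ = 21 days. Critical path: Task 2 → Task 4 → Task 7.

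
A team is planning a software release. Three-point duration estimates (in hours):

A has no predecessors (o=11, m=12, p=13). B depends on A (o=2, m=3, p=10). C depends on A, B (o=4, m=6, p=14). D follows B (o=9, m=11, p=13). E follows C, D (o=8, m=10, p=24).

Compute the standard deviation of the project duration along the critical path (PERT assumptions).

te_A = (11 + 4·12 + 13)/6 = 72/6 = 12; σ²_A = ((13−11)/6)² = 0.111
te_B = (2 + 4·3 + 10)/6 = 24/6 = 4; σ²_B = ((10−2)/6)² = 1.778
te_C = (4 + 4·6 + 14)/6 = 42/6 = 7; σ²_C = ((14−4)/6)² = 2.778
te_D = (9 + 4·11 + 13)/6 = 66/6 = 11; σ²_D = ((13−9)/6)² = 0.444
te_E = (8 + 4·10 + 24)/6 = 72/6 = 12; σ²_E = ((24−8)/6)² = 7.111

Forward pass:
ES_A = 0; EF_A = 12
ES_B = 12; EF_B = 12+4 = 16
ES_C = max(EF_A=12, EF_B=16) = 16; EF_C = 16+7 = 23
ES_D = 16; EF_D = 16+11 = 27
ES_E = max(EF_C=23, EF_D=27) = 27; EF_E = 27+12 = 39
Expected project duration μ = 39 hours. Critical path: A → B → D → E.

Variance along critical path = 0.111 + 1.778 + 0.444 + 7.111 = 9.444
σ = √9.444 = 3.073 hours

3.07 hours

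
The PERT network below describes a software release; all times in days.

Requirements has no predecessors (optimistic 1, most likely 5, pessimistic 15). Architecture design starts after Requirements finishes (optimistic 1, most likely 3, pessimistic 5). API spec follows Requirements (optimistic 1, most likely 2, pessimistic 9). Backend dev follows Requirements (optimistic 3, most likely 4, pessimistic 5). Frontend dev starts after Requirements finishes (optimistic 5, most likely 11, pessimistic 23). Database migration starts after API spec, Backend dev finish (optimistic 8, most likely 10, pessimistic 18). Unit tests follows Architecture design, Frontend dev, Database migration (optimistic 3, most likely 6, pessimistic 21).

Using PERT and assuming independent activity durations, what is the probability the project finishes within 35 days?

te_Requirements = (1 + 4·5 + 15)/6 = 36/6 = 6; σ²_Requirements = ((15−1)/6)² = 5.444
te_Architecture design = (1 + 4·3 + 5)/6 = 18/6 = 3; σ²_Architecture design = ((5−1)/6)² = 0.444
te_API spec = (1 + 4·2 + 9)/6 = 18/6 = 3; σ²_API spec = ((9−1)/6)² = 1.778
te_Backend dev = (3 + 4·4 + 5)/6 = 24/6 = 4; σ²_Backend dev = ((5−3)/6)² = 0.111
te_Frontend dev = (5 + 4·11 + 23)/6 = 72/6 = 12; σ²_Frontend dev = ((23−5)/6)² = 9.000
te_Database migration = (8 + 4·10 + 18)/6 = 66/6 = 11; σ²_Database migration = ((18−8)/6)² = 2.778
te_Unit tests = (3 + 4·6 + 21)/6 = 48/6 = 8; σ²_Unit tests = ((21−3)/6)² = 9.000

Forward pass:
ES_Requirements = 0; EF_Requirements = 6
ES_Architecture design = 6; EF_Architecture design = 6+3 = 9
ES_API spec = 6; EF_API spec = 6+3 = 9
ES_Backend dev = 6; EF_Backend dev = 6+4 = 10
ES_Frontend dev = 6; EF_Frontend dev = 6+12 = 18
ES_Database migration = max(EF_API spec=9, EF_Backend dev=10) = 10; EF_Database migration = 10+11 = 21
ES_Unit tests = max(EF_Architecture design=9, EF_Frontend dev=18, EF_Database migration=21) = 21; EF_Unit tests = 21+8 = 29
Expected project duration μ = 29 days. Critical path: Requirements → Backend dev → Database migration → Unit tests.

Variance along critical path = 5.444 + 0.111 + 2.778 + 9.000 = 17.333; σ = √17.333 = 4.163 days.
Z = (35 − 29) / 4.163 = 1.441
P(T ≤ 35) = Φ(1.441) ≈ 0.925

0.925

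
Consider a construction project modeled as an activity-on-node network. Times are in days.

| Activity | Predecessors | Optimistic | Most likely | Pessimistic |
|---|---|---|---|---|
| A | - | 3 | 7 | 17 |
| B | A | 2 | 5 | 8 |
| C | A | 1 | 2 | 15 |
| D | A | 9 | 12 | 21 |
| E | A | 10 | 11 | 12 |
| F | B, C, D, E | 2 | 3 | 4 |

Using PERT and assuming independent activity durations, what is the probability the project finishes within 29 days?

0.947

te_A = (3 + 4·7 + 17)/6 = 48/6 = 8; σ²_A = ((17−3)/6)² = 5.444
te_B = (2 + 4·5 + 8)/6 = 30/6 = 5; σ²_B = ((8−2)/6)² = 1.000
te_C = (1 + 4·2 + 15)/6 = 24/6 = 4; σ²_C = ((15−1)/6)² = 5.444
te_D = (9 + 4·12 + 21)/6 = 78/6 = 13; σ²_D = ((21−9)/6)² = 4.000
te_E = (10 + 4·11 + 12)/6 = 66/6 = 11; σ²_E = ((12−10)/6)² = 0.111
te_F = (2 + 4·3 + 4)/6 = 18/6 = 3; σ²_F = ((4−2)/6)² = 0.111

Forward pass:
ES_A = 0; EF_A = 8
ES_B = 8; EF_B = 8+5 = 13
ES_C = 8; EF_C = 8+4 = 12
ES_D = 8; EF_D = 8+13 = 21
ES_E = 8; EF_E = 8+11 = 19
ES_F = max(EF_B=13, EF_C=12, EF_D=21, EF_E=19) = 21; EF_F = 21+3 = 24
Expected project duration μ = 24 days. Critical path: A → D → F.

Variance along critical path = 5.444 + 4.000 + 0.111 = 9.556; σ = √9.556 = 3.091 days.
Z = (29 − 24) / 3.091 = 1.617
P(T ≤ 29) = Φ(1.617) ≈ 0.947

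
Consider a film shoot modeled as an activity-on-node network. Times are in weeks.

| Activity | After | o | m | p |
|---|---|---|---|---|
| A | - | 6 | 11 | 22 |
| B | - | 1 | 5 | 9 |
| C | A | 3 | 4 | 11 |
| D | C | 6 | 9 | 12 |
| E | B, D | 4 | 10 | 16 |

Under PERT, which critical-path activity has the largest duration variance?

A

te_A = (6 + 4·11 + 22)/6 = 72/6 = 12; σ²_A = ((22−6)/6)² = 7.111
te_B = (1 + 4·5 + 9)/6 = 30/6 = 5; σ²_B = ((9−1)/6)² = 1.778
te_C = (3 + 4·4 + 11)/6 = 30/6 = 5; σ²_C = ((11−3)/6)² = 1.778
te_D = (6 + 4·9 + 12)/6 = 54/6 = 9; σ²_D = ((12−6)/6)² = 1.000
te_E = (4 + 4·10 + 16)/6 = 60/6 = 10; σ²_E = ((16−4)/6)² = 4.000

Forward pass:
ES_A = 0; EF_A = 12
ES_B = 0; EF_B = 5
ES_C = 12; EF_C = 12+5 = 17
ES_D = 17; EF_D = 17+9 = 26
ES_E = max(EF_B=5, EF_D=26) = 26; EF_E = 26+10 = 36
Expected project duration μ = 36 weeks. Critical path: A → C → D → E.

Variances on critical path: σ²_A=7.111, σ²_C=1.778, σ²_D=1.000, σ²_E=4.000.
Largest is σ²_A = 7.111.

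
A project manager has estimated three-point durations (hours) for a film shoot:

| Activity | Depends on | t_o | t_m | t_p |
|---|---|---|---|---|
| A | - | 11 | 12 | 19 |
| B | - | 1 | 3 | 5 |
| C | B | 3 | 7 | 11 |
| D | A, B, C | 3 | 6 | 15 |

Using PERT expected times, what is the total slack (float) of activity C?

3 hours

te_A = (11 + 4·12 + 19)/6 = 78/6 = 13
te_B = (1 + 4·3 + 5)/6 = 18/6 = 3
te_C = (3 + 4·7 + 11)/6 = 42/6 = 7
te_D = (3 + 4·6 + 15)/6 = 42/6 = 7

Forward pass:
ES_A = 0; EF_A = 13
ES_B = 0; EF_B = 3
ES_C = 3; EF_C = 3+7 = 10
ES_D = max(EF_A=13, EF_B=3, EF_C=10) = 13; EF_D = 13+7 = 20
Expected project duration μ = 20 hours. Critical path: A → D.

Backward pass:
LF_D = 20; LS_D = 20−7 = 13
LF_C = LS_D = 13; LS_C = 13−7 = 6
LF_B = min(LS_C=6, LS_D=13) = 6; LS_B = 6−3 = 3
LF_A = LS_D = 13; LS_A = 13−13 = 0
Slack_C = LS_C − ES_C = 6 − 3 = 3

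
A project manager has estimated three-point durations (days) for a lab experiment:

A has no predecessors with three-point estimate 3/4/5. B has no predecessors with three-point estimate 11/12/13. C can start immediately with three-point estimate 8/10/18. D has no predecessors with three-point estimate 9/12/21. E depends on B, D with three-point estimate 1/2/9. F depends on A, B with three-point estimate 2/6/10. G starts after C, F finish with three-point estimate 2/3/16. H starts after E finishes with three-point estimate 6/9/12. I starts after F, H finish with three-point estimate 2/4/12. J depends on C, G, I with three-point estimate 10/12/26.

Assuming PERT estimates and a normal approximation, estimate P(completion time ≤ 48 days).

0.836

te_A = (3 + 4·4 + 5)/6 = 24/6 = 4; σ²_A = ((5−3)/6)² = 0.111
te_B = (11 + 4·12 + 13)/6 = 72/6 = 12; σ²_B = ((13−11)/6)² = 0.111
te_C = (8 + 4·10 + 18)/6 = 66/6 = 11; σ²_C = ((18−8)/6)² = 2.778
te_D = (9 + 4·12 + 21)/6 = 78/6 = 13; σ²_D = ((21−9)/6)² = 4.000
te_E = (1 + 4·2 + 9)/6 = 18/6 = 3; σ²_E = ((9−1)/6)² = 1.778
te_F = (2 + 4·6 + 10)/6 = 36/6 = 6; σ²_F = ((10−2)/6)² = 1.778
te_G = (2 + 4·3 + 16)/6 = 30/6 = 5; σ²_G = ((16−2)/6)² = 5.444
te_H = (6 + 4·9 + 12)/6 = 54/6 = 9; σ²_H = ((12−6)/6)² = 1.000
te_I = (2 + 4·4 + 12)/6 = 30/6 = 5; σ²_I = ((12−2)/6)² = 2.778
te_J = (10 + 4·12 + 26)/6 = 84/6 = 14; σ²_J = ((26−10)/6)² = 7.111

Forward pass:
ES_A = 0; EF_A = 4
ES_B = 0; EF_B = 12
ES_C = 0; EF_C = 11
ES_D = 0; EF_D = 13
ES_E = max(EF_B=12, EF_D=13) = 13; EF_E = 13+3 = 16
ES_F = max(EF_A=4, EF_B=12) = 12; EF_F = 12+6 = 18
ES_G = max(EF_C=11, EF_F=18) = 18; EF_G = 18+5 = 23
ES_H = 16; EF_H = 16+9 = 25
ES_I = max(EF_F=18, EF_H=25) = 25; EF_I = 25+5 = 30
ES_J = max(EF_C=11, EF_G=23, EF_I=30) = 30; EF_J = 30+14 = 44
Expected project duration μ = 44 days. Critical path: D → E → H → I → J.

Variance along critical path = 4.000 + 1.778 + 1.000 + 2.778 + 7.111 = 16.667; σ = √16.667 = 4.082 days.
Z = (48 − 44) / 4.082 = 0.980
P(T ≤ 48) = Φ(0.980) ≈ 0.836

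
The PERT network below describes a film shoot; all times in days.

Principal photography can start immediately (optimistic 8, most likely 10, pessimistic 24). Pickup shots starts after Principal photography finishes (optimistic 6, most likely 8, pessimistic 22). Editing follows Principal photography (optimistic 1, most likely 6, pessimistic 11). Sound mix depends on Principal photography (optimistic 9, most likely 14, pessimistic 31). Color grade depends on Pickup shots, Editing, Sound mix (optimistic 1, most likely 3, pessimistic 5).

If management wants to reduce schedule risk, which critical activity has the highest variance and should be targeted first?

te_Principal photography = (8 + 4·10 + 24)/6 = 72/6 = 12; σ²_Principal photography = ((24−8)/6)² = 7.111
te_Pickup shots = (6 + 4·8 + 22)/6 = 60/6 = 10; σ²_Pickup shots = ((22−6)/6)² = 7.111
te_Editing = (1 + 4·6 + 11)/6 = 36/6 = 6; σ²_Editing = ((11−1)/6)² = 2.778
te_Sound mix = (9 + 4·14 + 31)/6 = 96/6 = 16; σ²_Sound mix = ((31−9)/6)² = 13.444
te_Color grade = (1 + 4·3 + 5)/6 = 18/6 = 3; σ²_Color grade = ((5−1)/6)² = 0.444

Forward pass:
ES_Principal photography = 0; EF_Principal photography = 12
ES_Pickup shots = 12; EF_Pickup shots = 12+10 = 22
ES_Editing = 12; EF_Editing = 12+6 = 18
ES_Sound mix = 12; EF_Sound mix = 12+16 = 28
ES_Color grade = max(EF_Pickup shots=22, EF_Editing=18, EF_Sound mix=28) = 28; EF_Color grade = 28+3 = 31
Expected project duration μ = 31 days. Critical path: Principal photography → Sound mix → Color grade.

Variances on critical path: σ²_Principal photography=7.111, σ²_Sound mix=13.444, σ²_Color grade=0.444.
Largest is σ²_Sound mix = 13.444.

Sound mix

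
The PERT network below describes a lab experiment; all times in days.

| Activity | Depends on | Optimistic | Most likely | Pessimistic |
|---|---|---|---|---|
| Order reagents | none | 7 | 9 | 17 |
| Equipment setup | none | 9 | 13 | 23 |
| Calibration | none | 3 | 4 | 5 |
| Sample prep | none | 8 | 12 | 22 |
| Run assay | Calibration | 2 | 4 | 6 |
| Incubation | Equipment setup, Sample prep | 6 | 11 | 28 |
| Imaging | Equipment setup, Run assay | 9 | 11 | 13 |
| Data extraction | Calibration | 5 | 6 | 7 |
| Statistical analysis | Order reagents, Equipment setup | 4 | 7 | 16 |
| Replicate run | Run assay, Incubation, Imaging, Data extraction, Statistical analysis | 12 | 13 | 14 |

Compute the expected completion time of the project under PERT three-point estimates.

40 days

te_Order reagents = (7 + 4·9 + 17)/6 = 60/6 = 10
te_Equipment setup = (9 + 4·13 + 23)/6 = 84/6 = 14
te_Calibration = (3 + 4·4 + 5)/6 = 24/6 = 4
te_Sample prep = (8 + 4·12 + 22)/6 = 78/6 = 13
te_Run assay = (2 + 4·4 + 6)/6 = 24/6 = 4
te_Incubation = (6 + 4·11 + 28)/6 = 78/6 = 13
te_Imaging = (9 + 4·11 + 13)/6 = 66/6 = 11
te_Data extraction = (5 + 4·6 + 7)/6 = 36/6 = 6
te_Statistical analysis = (4 + 4·7 + 16)/6 = 48/6 = 8
te_Replicate run = (12 + 4·13 + 14)/6 = 78/6 = 13

Forward pass:
ES_Order reagents = 0; EF_Order reagents = 10
ES_Equipment setup = 0; EF_Equipment setup = 14
ES_Calibration = 0; EF_Calibration = 4
ES_Sample prep = 0; EF_Sample prep = 13
ES_Run assay = 4; EF_Run assay = 4+4 = 8
ES_Incubation = max(EF_Equipment setup=14, EF_Sample prep=13) = 14; EF_Incubation = 14+13 = 27
ES_Imaging = max(EF_Equipment setup=14, EF_Run assay=8) = 14; EF_Imaging = 14+11 = 25
ES_Data extraction = 4; EF_Data extraction = 4+6 = 10
ES_Statistical analysis = max(EF_Order reagents=10, EF_Equipment setup=14) = 14; EF_Statistical analysis = 14+8 = 22
ES_Replicate run = max(EF_Run assay=8, EF_Incubation=27, EF_Imaging=25, EF_Data extraction=10, EF_Statistical analysis=22) = 27; EF_Replicate run = 27+13 = 40
Expected project duration μ = 40 days. Critical path: Equipment setup → Incubation → Replicate run.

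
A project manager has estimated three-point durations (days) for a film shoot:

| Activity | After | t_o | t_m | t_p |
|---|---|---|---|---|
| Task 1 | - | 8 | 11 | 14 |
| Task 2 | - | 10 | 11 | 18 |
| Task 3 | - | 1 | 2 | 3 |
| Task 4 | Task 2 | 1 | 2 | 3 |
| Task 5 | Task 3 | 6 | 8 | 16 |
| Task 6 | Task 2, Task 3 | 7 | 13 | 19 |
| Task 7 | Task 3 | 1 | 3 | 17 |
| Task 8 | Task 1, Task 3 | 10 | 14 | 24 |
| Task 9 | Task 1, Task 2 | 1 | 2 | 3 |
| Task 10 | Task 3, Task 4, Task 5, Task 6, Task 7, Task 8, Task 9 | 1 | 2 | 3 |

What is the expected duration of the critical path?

te_Task 1 = (8 + 4·11 + 14)/6 = 66/6 = 11
te_Task 2 = (10 + 4·11 + 18)/6 = 72/6 = 12
te_Task 3 = (1 + 4·2 + 3)/6 = 12/6 = 2
te_Task 4 = (1 + 4·2 + 3)/6 = 12/6 = 2
te_Task 5 = (6 + 4·8 + 16)/6 = 54/6 = 9
te_Task 6 = (7 + 4·13 + 19)/6 = 78/6 = 13
te_Task 7 = (1 + 4·3 + 17)/6 = 30/6 = 5
te_Task 8 = (10 + 4·14 + 24)/6 = 90/6 = 15
te_Task 9 = (1 + 4·2 + 3)/6 = 12/6 = 2
te_Task 10 = (1 + 4·2 + 3)/6 = 12/6 = 2

Forward pass:
ES_Task 1 = 0; EF_Task 1 = 11
ES_Task 2 = 0; EF_Task 2 = 12
ES_Task 3 = 0; EF_Task 3 = 2
ES_Task 4 = 12; EF_Task 4 = 12+2 = 14
ES_Task 5 = 2; EF_Task 5 = 2+9 = 11
ES_Task 6 = max(EF_Task 2=12, EF_Task 3=2) = 12; EF_Task 6 = 12+13 = 25
ES_Task 7 = 2; EF_Task 7 = 2+5 = 7
ES_Task 8 = max(EF_Task 1=11, EF_Task 3=2) = 11; EF_Task 8 = 11+15 = 26
ES_Task 9 = max(EF_Task 1=11, EF_Task 2=12) = 12; EF_Task 9 = 12+2 = 14
ES_Task 10 = max(EF_Task 3=2, EF_Task 4=14, EF_Task 5=11, EF_Task 6=25, EF_Task 7=7, EF_Task 8=26, EF_Task 9=14) = 26; EF_Task 10 = 26+2 = 28
Expected project duration μ = 28 days. Critical path: Task 1 → Task 8 → Task 10.

28 days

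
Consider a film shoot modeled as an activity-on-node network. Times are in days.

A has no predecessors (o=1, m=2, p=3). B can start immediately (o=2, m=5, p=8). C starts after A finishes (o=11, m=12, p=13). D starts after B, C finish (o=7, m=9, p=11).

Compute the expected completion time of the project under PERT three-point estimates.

te_A = (1 + 4·2 + 3)/6 = 12/6 = 2
te_B = (2 + 4·5 + 8)/6 = 30/6 = 5
te_C = (11 + 4·12 + 13)/6 = 72/6 = 12
te_D = (7 + 4·9 + 11)/6 = 54/6 = 9

Forward pass:
ES_A = 0; EF_A = 2
ES_B = 0; EF_B = 5
ES_C = 2; EF_C = 2+12 = 14
ES_D = max(EF_B=5, EF_C=14) = 14; EF_D = 14+9 = 23
Expected project duration μ = 23 days. Critical path: A → C → D.

23 days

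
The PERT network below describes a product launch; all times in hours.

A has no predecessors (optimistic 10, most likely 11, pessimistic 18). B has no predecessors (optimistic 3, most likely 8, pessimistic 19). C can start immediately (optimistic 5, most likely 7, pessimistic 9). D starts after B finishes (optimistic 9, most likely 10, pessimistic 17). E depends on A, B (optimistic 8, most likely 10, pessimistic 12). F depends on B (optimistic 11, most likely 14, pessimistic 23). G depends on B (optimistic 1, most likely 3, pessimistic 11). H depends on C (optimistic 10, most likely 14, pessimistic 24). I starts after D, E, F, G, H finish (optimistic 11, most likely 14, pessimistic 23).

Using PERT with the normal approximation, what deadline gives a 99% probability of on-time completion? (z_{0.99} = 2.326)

te_A = (10 + 4·11 + 18)/6 = 72/6 = 12; σ²_A = ((18−10)/6)² = 1.778
te_B = (3 + 4·8 + 19)/6 = 54/6 = 9; σ²_B = ((19−3)/6)² = 7.111
te_C = (5 + 4·7 + 9)/6 = 42/6 = 7; σ²_C = ((9−5)/6)² = 0.444
te_D = (9 + 4·10 + 17)/6 = 66/6 = 11; σ²_D = ((17−9)/6)² = 1.778
te_E = (8 + 4·10 + 12)/6 = 60/6 = 10; σ²_E = ((12−8)/6)² = 0.444
te_F = (11 + 4·14 + 23)/6 = 90/6 = 15; σ²_F = ((23−11)/6)² = 4.000
te_G = (1 + 4·3 + 11)/6 = 24/6 = 4; σ²_G = ((11−1)/6)² = 2.778
te_H = (10 + 4·14 + 24)/6 = 90/6 = 15; σ²_H = ((24−10)/6)² = 5.444
te_I = (11 + 4·14 + 23)/6 = 90/6 = 15; σ²_I = ((23−11)/6)² = 4.000

Forward pass:
ES_A = 0; EF_A = 12
ES_B = 0; EF_B = 9
ES_C = 0; EF_C = 7
ES_D = 9; EF_D = 9+11 = 20
ES_E = max(EF_A=12, EF_B=9) = 12; EF_E = 12+10 = 22
ES_F = 9; EF_F = 9+15 = 24
ES_G = 9; EF_G = 9+4 = 13
ES_H = 7; EF_H = 7+15 = 22
ES_I = max(EF_D=20, EF_E=22, EF_F=24, EF_G=13, EF_H=22) = 24; EF_I = 24+15 = 39
Expected project duration μ = 39 hours. Critical path: B → F → I.

Variance along critical path = 7.111 + 4.000 + 4.000 = 15.111; σ = 3.887 hours.
D = μ + z·σ = 39 + 2.326·3.887 = 48.0 hours

48.0 hours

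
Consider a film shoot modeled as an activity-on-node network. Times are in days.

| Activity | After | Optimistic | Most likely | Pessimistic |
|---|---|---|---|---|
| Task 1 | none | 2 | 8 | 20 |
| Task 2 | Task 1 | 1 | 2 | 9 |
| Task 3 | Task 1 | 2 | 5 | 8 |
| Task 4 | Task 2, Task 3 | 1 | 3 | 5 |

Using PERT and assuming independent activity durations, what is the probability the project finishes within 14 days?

0.177

te_Task 1 = (2 + 4·8 + 20)/6 = 54/6 = 9; σ²_Task 1 = ((20−2)/6)² = 9.000
te_Task 2 = (1 + 4·2 + 9)/6 = 18/6 = 3; σ²_Task 2 = ((9−1)/6)² = 1.778
te_Task 3 = (2 + 4·5 + 8)/6 = 30/6 = 5; σ²_Task 3 = ((8−2)/6)² = 1.000
te_Task 4 = (1 + 4·3 + 5)/6 = 18/6 = 3; σ²_Task 4 = ((5−1)/6)² = 0.444

Forward pass:
ES_Task 1 = 0; EF_Task 1 = 9
ES_Task 2 = 9; EF_Task 2 = 9+3 = 12
ES_Task 3 = 9; EF_Task 3 = 9+5 = 14
ES_Task 4 = max(EF_Task 2=12, EF_Task 3=14) = 14; EF_Task 4 = 14+3 = 17
Expected project duration μ = 17 days. Critical path: Task 1 → Task 3 → Task 4.

Variance along critical path = 9.000 + 1.000 + 0.444 = 10.444; σ = √10.444 = 3.232 days.
Z = (14 − 17) / 3.232 = -0.928
P(T ≤ 14) = Φ(-0.928) ≈ 0.177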